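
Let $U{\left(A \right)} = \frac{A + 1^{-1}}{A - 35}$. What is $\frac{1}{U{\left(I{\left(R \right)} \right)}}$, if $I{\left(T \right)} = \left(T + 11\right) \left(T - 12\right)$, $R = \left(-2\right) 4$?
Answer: $\frac{95}{59} \approx 1.6102$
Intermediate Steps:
$R = -8$
$I{\left(T \right)} = \left(-12 + T\right) \left(11 + T\right)$ ($I{\left(T \right)} = \left(11 + T\right) \left(-12 + T\right) = \left(-12 + T\right) \left(11 + T\right)$)
$U{\left(A \right)} = \frac{1 + A}{-35 + A}$ ($U{\left(A \right)} = \frac{A + 1}{-35 + A} = \frac{1 + A}{-35 + A}$)
$\frac{1}{U{\left(I{\left(R \right)} \right)}} = \frac{1}{\frac{1}{-35 - \left(124 - 64\right)} \left(1 - \left(124 - 64\right)\right)} = \frac{1}{\frac{1}{-35 + \left(-132 + 64 + 8\right)} \left(1 + \left(-132 + 64 + 8\right)\right)} = \frac{1}{\frac{1}{-35 - 60} \left(1 - 60\right)} = \frac{1}{\frac{1}{-95} \left(-59\right)} = \frac{1}{\left(- \frac{1}{95}\right) \left(-59\right)} = \frac{1}{\frac{59}{95}} = \frac{95}{59}$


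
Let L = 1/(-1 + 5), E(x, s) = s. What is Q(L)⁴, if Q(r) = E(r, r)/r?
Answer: 1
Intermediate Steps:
L = ¼ (L = 1/4 = ¼ ≈ 0.25000)
Q(r) = 1 (Q(r) = r/r = 1)
Q(L)⁴ = 1⁴ = 1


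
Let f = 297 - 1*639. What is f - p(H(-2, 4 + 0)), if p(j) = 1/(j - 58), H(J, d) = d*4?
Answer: -14363/42 ≈ -341.98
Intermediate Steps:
H(J, d) = 4*d
f = -342 (f = 297 - 639 = -342)
p(j) = 1/(-58 + j)
f - p(H(-2, 4 + 0)) = -342 - 1/(-58 + 4*(4 + 0)) = -342 - 1/(-58 + 4*4) = -342 - 1/(-58 + 16) = -342 - 1/(-42) = -342 - 1*(-1/42) = -342 + 1/42 = -14363/42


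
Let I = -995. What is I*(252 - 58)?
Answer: -193030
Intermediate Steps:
I*(252 - 58) = -995*(252 - 58) = -995*194 = -193030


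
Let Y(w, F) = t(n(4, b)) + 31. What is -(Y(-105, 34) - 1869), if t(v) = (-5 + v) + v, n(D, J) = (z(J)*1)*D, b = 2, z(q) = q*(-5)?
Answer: 1923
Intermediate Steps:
z(q) = -5*q
n(D, J) = -5*D*J (n(D, J) = (-5*J*1)*D = (-5*J)*D = -5*D*J)
t(v) = -5 + 2*v
Y(w, F) = -54 (Y(w, F) = (-5 + 2*(-5*4*2)) + 31 = (-5 + 2*(-40)) + 31 = (-5 - 80) + 31 = -85 + 31 = -54)
-(Y(-105, 34) - 1869) = -(-54 - 1869) = -1*(-1923) = 1923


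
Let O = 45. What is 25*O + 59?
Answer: 1184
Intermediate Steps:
25*O + 59 = 25*45 + 59 = 1125 + 59 = 1184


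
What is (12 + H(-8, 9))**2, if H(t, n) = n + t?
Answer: 169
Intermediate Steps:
(12 + H(-8, 9))**2 = (12 + (9 - 8))**2 = (12 + 1)**2 = 13**2 = 169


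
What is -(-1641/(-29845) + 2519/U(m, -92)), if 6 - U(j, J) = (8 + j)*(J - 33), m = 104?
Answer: -2088583/8893810 ≈ -0.23484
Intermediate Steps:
U(j, J) = 6 - (-33 + J)*(8 + j) (U(j, J) = 6 - (8 + j)*(J - 33) = 6 - (8 + j)*(-33 + J) = 6 - (-33 + J)*(8 + j))
-(-1641/(-29845) + 2519/U(m, -92)) = -(-1641/(-29845) + 2519/(270 - 8*(-92) + 33*104 - 1*(-92)*104)) = -(-1641*(-1/29845) + 2519/(270 + 736 + 3432 + 9568)) = -(1641/29845 + 2519/14006) = -1*2088583/8893810 = -2088583/8893810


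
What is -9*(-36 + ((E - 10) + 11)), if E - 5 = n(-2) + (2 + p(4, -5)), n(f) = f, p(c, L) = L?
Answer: 315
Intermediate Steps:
E = 0 (E = 5 + (-2 + (2 - 5)) = 5 + (-2 - 3) = 5 - 5 = 0)
-9*(-36 + ((E - 10) + 11)) = -9*(-36 + ((0 - 10) + 11)) = -9*(-36 + (-10 + 11)) = -9*(-36 + 1) = -9*(-35) = 315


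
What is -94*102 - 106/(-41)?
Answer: -393002/41 ≈ -9585.4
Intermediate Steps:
-94*102 - 106/(-41) = -9588 - 106*(-1/41) = -9588 + 106/41 = -393002/41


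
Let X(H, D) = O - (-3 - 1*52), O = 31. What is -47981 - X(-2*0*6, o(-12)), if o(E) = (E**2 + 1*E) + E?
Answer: -48067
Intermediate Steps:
o(E) = E**2 + 2*E (o(E) = (E**2 + E) + E = (E + E**2) + E = E**2 + 2*E)
X(H, D) = 86 (X(H, D) = 31 - (-3 - 1*52) = 31 - (-3 - 52) = 31 - 1*(-55) = 31 + 55 = 86)
-47981 - X(-2*0*6, o(-12)) = -47981 - 1*86 = -47981 - 86 = -48067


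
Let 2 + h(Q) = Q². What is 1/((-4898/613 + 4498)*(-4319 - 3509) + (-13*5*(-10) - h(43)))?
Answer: -613/21546333089 ≈ -2.8450e-8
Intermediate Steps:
h(Q) = -2 + Q²
1/((-4898/613 + 4498)*(-4319 - 3509) + (-13*5*(-10) - h(43))) = 1/((-4898/613 + 4498)*(-4319 - 3509) + (-13*5*(-10) - (-2 + 43²))) = 1/((-4898*1/613 + 4498)*(-7828) + (-65*(-10) - (-2 + 1849))) = 1/((-4898/613 + 4498)*(-7828) + (650 - 1*1847)) = 1/((2752376/613)*(-7828) + (650 - 1847)) = 1/(-21545599328/613 - 1197) = 1/(-21546333089/613) = -613/21546333089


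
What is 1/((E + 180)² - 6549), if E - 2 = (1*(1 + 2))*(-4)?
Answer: 1/22351 ≈ 4.4741e-5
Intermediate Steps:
E = -10 (E = 2 + (1*(1 + 2))*(-4) = 2 + (1*3)*(-4) = 2 + 3*(-4) = 2 - 12 = -10)
1/((E + 180)² - 6549) = 1/((-10 + 180)² - 6549) = 1/(170² - 6549) = 1/(28900 - 6549) = 1/22351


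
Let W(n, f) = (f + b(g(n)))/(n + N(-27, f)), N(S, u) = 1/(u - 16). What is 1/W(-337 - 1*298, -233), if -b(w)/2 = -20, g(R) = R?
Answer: 158116/48057 ≈ 3.2902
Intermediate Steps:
N(S, u) = 1/(-16 + u)
b(w) = 40 (b(w) = -2*(-20) = 40)
W(n, f) = (40 + f)/(n + 1/(-16 + f)) (W(n, f) = (f + 40)/(n + 1/(-16 + f)) = (40 + f)/(n + 1/(-16 + f)))
1/W(-337 - 1*298, -233) = 1/((-16 - 233)*(40 - 233)/(1 + (-337 - 1*298)*(-16 - 233))) = 1/(-249*(-193)/(1 + (-337 - 298)*(-249))) = 1/(-249*(-193)/(1 - 635*(-249))) = 1/(-249*(-193)/(1 + 158115)) = 1/(-249*(-193)/158116) = 1/((1/158116)*(-249)*(-193)) = 1/(48057/158116) = 158116/48057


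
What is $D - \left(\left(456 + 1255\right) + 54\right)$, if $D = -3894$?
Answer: $-5659$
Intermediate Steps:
$D - \left(\left(456 + 1255\right) + 54\right) = -3894 - \left(\left(456 + 1255\right) + 54\right) = -3894 - \left(1711 + 54\right) = -3894 - 1765 = -5659$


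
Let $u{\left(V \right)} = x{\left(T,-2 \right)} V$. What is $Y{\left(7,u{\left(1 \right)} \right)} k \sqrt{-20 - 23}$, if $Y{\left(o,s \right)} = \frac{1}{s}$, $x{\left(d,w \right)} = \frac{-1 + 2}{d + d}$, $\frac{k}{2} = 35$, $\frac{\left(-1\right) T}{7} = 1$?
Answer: $- 980 i \sqrt{43} \approx - 6426.3 i$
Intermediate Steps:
$T = -7$ ($T = \left(-7\right) 1 = -7$)
$k = 70$ ($k = 2 \cdot 35 = 70$)
$x{\left(d,w \right)} = \frac{1}{2 d}$ ($x{\left(d,w \right)} = 1 \frac{1}{2 d} = \frac{1}{2 d}$)
$u{\left(V \right)} = - \frac{V}{14}$ ($u{\left(V \right)} = \frac{1}{2 \left(-7\right)} V = \frac{1}{2} \left(- \frac{1}{7}\right) V = - \frac{V}{14}$)
$Y{\left(7,u{\left(1 \right)} \right)} k \sqrt{-20 - 23} = \frac{1}{\left(- \frac{1}{14}\right) 1} \cdot 70 \sqrt{-20 - 23} = \frac{1}{- \frac{1}{14}} \cdot 70 \sqrt{-43} = \left(-14\right) 70 i \sqrt{43} = - 980 i \sqrt{43}$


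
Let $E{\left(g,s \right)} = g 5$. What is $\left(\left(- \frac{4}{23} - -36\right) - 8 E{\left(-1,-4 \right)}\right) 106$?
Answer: $\frac{184864}{23} \approx 8037.6$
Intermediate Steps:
$E{\left(g,s \right)} = 5 g$
$\left(\left(- \frac{4}{23} - -36\right) - 8 E{\left(-1,-4 \right)}\right) 106 = \left(\left(- \frac{4}{23} - -36\right) - 8 \cdot 5 \left(-1\right)\right) 106 = \left(\left(\left(-4\right) \frac{1}{23} + 36\right) - -40\right) 106 = \left(\left(- \frac{4}{23} + 36\right) + 40\right) 106 = \left(\frac{824}{23} + 40\right) 106 = \frac{1744}{23} \cdot 106 = \frac{184864}{23}$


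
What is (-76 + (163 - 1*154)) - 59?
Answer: -126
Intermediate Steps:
(-76 + (163 - 1*154)) - 59 = (-76 + (163 - 154)) - 59 = (-76 + 9) - 59 = -67 - 59 = -126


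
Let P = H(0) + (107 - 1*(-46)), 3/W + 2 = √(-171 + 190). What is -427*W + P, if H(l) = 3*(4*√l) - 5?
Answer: -114/5 - 427*√19/5 ≈ -395.05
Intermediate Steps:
H(l) = -5 + 12*√l (H(l) = 12*√l - 5 = -5 + 12*√l)
W = 3/(-2 + √19) (W = 3/(-2 + √(-171 + 190)) = 3/(-2 + √19) ≈ 1.2718)
P = 148 (P = (-5 + 12*√0) + (107 - 1*(-46)) = (-5 + 12*0) + (107 + 46) = (-5 + 0) + 153 = -5 + 153 = 148)
-427*W + P = -427*(⅖ + √19/5) + 148 = (-854/5 - 427*√19/5) + 148 = -114/5 - 427*√19/5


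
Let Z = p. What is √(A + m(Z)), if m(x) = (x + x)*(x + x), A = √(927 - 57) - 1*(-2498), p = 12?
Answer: √(3074 + √870) ≈ 55.709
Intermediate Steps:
Z = 12
A = 2498 + √870 (A = √870 + 2498 = 2498 + √870 ≈ 2527.5)
m(x) = 4*x² (m(x) = (2*x)*(2*x) = 4*x²)
√(A + m(Z)) = √((2498 + √870) + 4*12²) = √((2498 + √870) + 4*144) = √((2498 + √870) + 576) = √(3074 + √870)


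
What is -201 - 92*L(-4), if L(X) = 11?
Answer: -1213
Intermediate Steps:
-201 - 92*L(-4) = -201 - 92*11 = -201 - 1012 = -1213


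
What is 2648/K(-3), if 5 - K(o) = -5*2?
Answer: 2648/15 ≈ 176.53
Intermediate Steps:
K(o) = 15 (K(o) = 5 - (-5)*2 = 5 - 1*(-10) = 5 + 10 = 15)
2648/K(-3) = 2648/15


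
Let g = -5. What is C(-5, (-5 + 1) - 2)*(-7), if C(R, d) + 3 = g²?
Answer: -154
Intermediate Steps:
C(R, d) = 22 (C(R, d) = -3 + (-5)² = -3 + 25 = 22)
C(-5, (-5 + 1) - 2)*(-7) = 22*(-7) = -154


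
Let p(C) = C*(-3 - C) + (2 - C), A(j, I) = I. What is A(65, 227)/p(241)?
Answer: -227/59043 ≈ -0.0038447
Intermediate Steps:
p(C) = 2 - C + C*(-3 - C)
A(65, 227)/p(241) = 227/(2 - 1*241**2 - 4*241) = 227/(2 - 1*58081 - 964) = 227/(2 - 58081 - 964) = 227/(-59043) = 227*(-1/59043) = -227/59043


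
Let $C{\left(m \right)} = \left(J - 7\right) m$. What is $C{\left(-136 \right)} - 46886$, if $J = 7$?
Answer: $-46886$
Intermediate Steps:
$C{\left(m \right)} = 0$ ($C{\left(m \right)} = \left(7 - 7\right) m = 0 m = 0$)
$C{\left(-136 \right)} - 46886 = 0 - 46886 = -46886$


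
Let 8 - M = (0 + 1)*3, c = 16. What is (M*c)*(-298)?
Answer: -23840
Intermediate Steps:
M = 5 (M = 8 - (0 + 1)*3 = 8 - 3 = 5)
(M*c)*(-298) = (5*16)*(-298) = 80*(-298) = -23840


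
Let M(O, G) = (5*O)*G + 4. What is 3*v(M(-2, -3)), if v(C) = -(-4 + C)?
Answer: -90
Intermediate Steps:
M(O, G) = 4 + 5*G*O (M(O, G) = 5*G*O + 4 = 4 + 5*G*O)
v(C) = 4 - C
3*v(M(-2, -3)) = 3*(4 - (4 + 5*(-3)*(-2))) = 3*(4 - (4 + 30)) = 3*(4 - 1*34) = 3*(4 - 34) = 3*(-30) = -90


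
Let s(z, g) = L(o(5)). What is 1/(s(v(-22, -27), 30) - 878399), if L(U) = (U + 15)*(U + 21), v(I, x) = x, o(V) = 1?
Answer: -1/878047 ≈ -1.1389e-6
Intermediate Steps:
L(U) = (15 + U)*(21 + U)
s(z, g) = 352 (s(z, g) = 315 + 1² + 36*1 = 315 + 1 + 36 = 352)
1/(s(v(-22, -27), 30) - 878399) = 1/(352 - 878399) = 1/(-878047) = -1/878047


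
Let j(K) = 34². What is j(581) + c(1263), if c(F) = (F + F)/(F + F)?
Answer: 1157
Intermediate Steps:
c(F) = 1 (c(F) = (2*F)/((2*F)) = (2*F)*(1/(2*F)) = 1)
j(K) = 1156
j(581) + c(1263) = 1156 + 1 = 1157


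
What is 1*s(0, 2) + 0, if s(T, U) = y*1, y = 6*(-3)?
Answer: -18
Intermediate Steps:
y = -18
s(T, U) = -18 (s(T, U) = -18*1 = -18)
1*s(0, 2) + 0 = 1*(-18) + 0 = -18 + 0 = -18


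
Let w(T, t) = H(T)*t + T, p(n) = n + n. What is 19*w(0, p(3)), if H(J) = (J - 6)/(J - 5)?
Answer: 684/5 ≈ 136.80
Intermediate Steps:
p(n) = 2*n
H(J) = (-6 + J)/(-5 + J)
w(T, t) = T + t*(-6 + T)/(-5 + T) (w(T, t) = ((-6 + T)/(-5 + T))*t + T = t*(-6 + T)/(-5 + T) + T = T + t*(-6 + T)/(-5 + T))
19*w(0, p(3)) = 19*((0*(-5 + 0) + (2*3)*(-6 + 0))/(-5 + 0)) = 19*((0*(-5) + 6*(-6))/(-5)) = 19*(-(0 - 36)/5) = 19*(-⅕*(-36)) = 19*(36/5) = 684/5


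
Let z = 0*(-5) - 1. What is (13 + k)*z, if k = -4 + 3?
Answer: -12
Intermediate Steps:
z = -1 (z = 0 - 1 = -1)
k = -1
(13 + k)*z = (13 - 1)*(-1) = 12*(-1) = -12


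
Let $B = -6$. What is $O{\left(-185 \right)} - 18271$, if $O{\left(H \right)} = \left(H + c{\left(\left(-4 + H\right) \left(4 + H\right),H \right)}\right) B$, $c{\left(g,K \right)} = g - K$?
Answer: $-223525$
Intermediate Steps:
$O{\left(H \right)} = - 6 \left(-4 + H\right) \left(4 + H\right)$ ($O{\left(H \right)} = \left(H - \left(H - \left(-4 + H\right) \left(4 + H\right)\right)\right) \left(-6\right) = \left(-4 + H\right) \left(4 + H\right) \left(-6\right) = - 6 \left(-4 + H\right) \left(4 + H\right)$)
$O{\left(-185 \right)} - 18271 = \left(96 - 6 \left(-185\right)^{2}\right) - 18271 = \left(96 - 205350\right) - 18271 = -205254 - 18271 = -223525$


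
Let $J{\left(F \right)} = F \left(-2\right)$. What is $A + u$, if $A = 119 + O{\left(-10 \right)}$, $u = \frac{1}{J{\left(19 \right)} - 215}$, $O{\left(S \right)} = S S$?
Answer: $\frac{55406}{253} \approx 219.0$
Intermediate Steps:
$O{\left(S \right)} = S^{2}$
$J{\left(F \right)} = - 2 F$
$u = - \frac{1}{253}$ ($u = \frac{1}{\left(-2\right) 19 - 215} = \frac{1}{-38 - 215} = \frac{1}{-253} = - \frac{1}{253} \approx -0.0039526$)
$A = 219$ ($A = 119 + \left(-10\right)^{2} = 119 + 100 = 219$)
$A + u = 219 - \frac{1}{253} = \frac{55406}{253}$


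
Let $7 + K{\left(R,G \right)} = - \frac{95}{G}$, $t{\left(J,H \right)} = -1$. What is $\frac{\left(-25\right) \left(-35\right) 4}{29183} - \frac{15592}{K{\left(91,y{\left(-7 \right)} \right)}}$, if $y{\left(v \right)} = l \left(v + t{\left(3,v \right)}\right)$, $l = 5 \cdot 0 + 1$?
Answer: $- \frac{520004884}{162591} \approx -3198.2$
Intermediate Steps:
$l = 1$ ($l = 0 + 1 = 1$)
$y{\left(v \right)} = -1 + v$ ($y{\left(v \right)} = 1 \left(v - 1\right) = 1 \left(-1 + v\right) = -1 + v$)
$K{\left(R,G \right)} = -7 - \frac{95}{G}$
$\frac{\left(-25\right) \left(-35\right) 4}{29183} - \frac{15592}{K{\left(91,y{\left(-7 \right)} \right)}} = \frac{\left(-25\right) \left(-35\right) 4}{29183} - \frac{15592}{-7 - \frac{95}{-1 - 7}} = 875 \cdot 4 \cdot \frac{1}{29183} - \frac{15592}{-7 - \frac{95}{-8}} = 3500 \cdot \frac{1}{29183} - \frac{15592}{-7 - - \frac{95}{8}} = \frac{500}{4169} - \frac{15592}{-7 + \frac{95}{8}} = \frac{500}{4169} - \frac{15592}{\frac{39}{8}} = \frac{500}{4169} - \frac{124736}{39} = - \frac{520004884}{162591}$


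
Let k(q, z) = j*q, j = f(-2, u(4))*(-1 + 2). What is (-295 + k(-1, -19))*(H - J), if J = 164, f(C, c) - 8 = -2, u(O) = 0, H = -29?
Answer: 58093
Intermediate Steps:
f(C, c) = 6 (f(C, c) = 8 - 2 = 6)
j = 6 (j = 6*(-1 + 2) = 6*1 = 6)
k(q, z) = 6*q
(-295 + k(-1, -19))*(H - J) = (-295 + 6*(-1))*(-29 - 1*164) = (-295 - 6)*(-29 - 164) = -301*(-193) = 58093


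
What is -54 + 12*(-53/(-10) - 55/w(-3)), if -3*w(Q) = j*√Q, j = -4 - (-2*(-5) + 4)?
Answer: 48/5 + 110*I*√3/3 ≈ 9.6 + 63.509*I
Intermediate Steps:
j = -18 (j = -4 - (10 + 4) = -4 - 1*14 = -4 - 14 = -18)
w(Q) = 6*√Q (w(Q) = -(-6)*√Q = 6*√Q)
-54 + 12*(-53/(-10) - 55/w(-3)) = -54 + 12*(-53/(-10) - 55*(-I*√3/18)) = -54 + 12*(-53*(-⅒) - 55*(-I*√3/18)) = -54 + 12*(53/10 - 55*(-I*√3/18)) = -54 + 12*(53/10 - (-55)*I*√3/18) = -54 + 12*(53/10 + 55*I*√3/18) = -54 + (318/5 + 110*I*√3/3) = 48/5 + 110*I*√3/3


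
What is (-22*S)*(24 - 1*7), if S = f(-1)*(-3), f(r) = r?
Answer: -1122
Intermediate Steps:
S = 3 (S = -1*(-3) = 3)
(-22*S)*(24 - 1*7) = (-22*3)*(24 - 1*7) = -66*(24 - 7) = -66*17 = -1122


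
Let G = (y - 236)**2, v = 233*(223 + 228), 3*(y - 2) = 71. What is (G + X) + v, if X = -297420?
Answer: -1332872/9 ≈ -1.4810e+5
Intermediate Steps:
y = 77/3 (y = 2 + (1/3)*71 = 2 + 71/3 = 77/3 ≈ 25.667)
v = 105083 (v = 233*451 = 105083)
G = 398161/9 (G = (77/3 - 236)**2 = (-631/3)**2 = 398161/9 ≈ 44240.)
(G + X) + v = (398161/9 - 297420) + 105083 = -2278619/9 + 105083 = -1332872/9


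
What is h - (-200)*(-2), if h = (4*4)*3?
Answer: -352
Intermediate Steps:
h = 48 (h = 16*3 = 48)
h - (-200)*(-2) = 48 - (-200)*(-2) = 48 - 25*16 = 48 - 400 = -352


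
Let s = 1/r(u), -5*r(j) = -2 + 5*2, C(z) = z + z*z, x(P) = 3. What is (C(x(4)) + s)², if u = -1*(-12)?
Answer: 8281/64 ≈ 129.39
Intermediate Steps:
u = 12
C(z) = z + z²
r(j) = -8/5 (r(j) = -(-2 + 5*2)/5 = -(-2 + 10)/5 = -⅕*8 = -8/5)
s = -5/8 (s = 1/(-8/5) = -5/8 ≈ -0.62500)
(C(x(4)) + s)² = (3*(1 + 3) - 5/8)² = (3*4 - 5/8)² = (12 - 5/8)² = (91/8)² = 8281/64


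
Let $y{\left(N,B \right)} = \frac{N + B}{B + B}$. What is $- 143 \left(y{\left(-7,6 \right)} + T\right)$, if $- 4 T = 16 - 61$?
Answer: $- \frac{9581}{6} \approx -1596.8$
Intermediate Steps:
$y{\left(N,B \right)} = \frac{B + N}{2 B}$
$T = \frac{45}{4}$ ($T = - \frac{16 - 61}{4} = \left(- \frac{1}{4}\right) \left(-45\right) = \frac{45}{4} \approx 11.25$)
$- 143 \left(y{\left(-7,6 \right)} + T\right) = - 143 \left(\frac{6 - 7}{2 \cdot 6} + \frac{45}{4}\right) = - 143 \left(\frac{1}{2} \cdot \frac{1}{6} \left(-1\right) + \frac{45}{4}\right) = - 143 \left(- \frac{1}{12} + \frac{45}{4}\right) = \left(-143\right) \frac{67}{6} = - \frac{9581}{6}$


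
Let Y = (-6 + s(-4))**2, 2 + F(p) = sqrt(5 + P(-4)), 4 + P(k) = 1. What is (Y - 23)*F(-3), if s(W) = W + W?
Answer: -346 + 173*sqrt(2) ≈ -101.34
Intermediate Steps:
P(k) = -3 (P(k) = -4 + 1 = -3)
s(W) = 2*W
F(p) = -2 + sqrt(2) (F(p) = -2 + sqrt(5 - 3) = -2 + sqrt(2))
Y = 196 (Y = (-6 + 2*(-4))**2 = (-6 - 8)**2 = (-14)**2 = 196)
(Y - 23)*F(-3) = (196 - 23)*(-2 + sqrt(2)) = 173*(-2 + sqrt(2)) = -346 + 173*sqrt(2)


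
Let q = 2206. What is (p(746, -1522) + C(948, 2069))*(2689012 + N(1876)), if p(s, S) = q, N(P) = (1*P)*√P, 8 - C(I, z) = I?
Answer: 3404289192 + 4750032*√469 ≈ 3.5072e+9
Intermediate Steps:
C(I, z) = 8 - I
N(P) = P^(3/2) (N(P) = P*√P = P^(3/2))
p(s, S) = 2206
(p(746, -1522) + C(948, 2069))*(2689012 + N(1876)) = (2206 + (8 - 1*948))*(2689012 + 1876^(3/2)) = (2206 + (8 - 948))*(2689012 + 3752*√469) = (2206 - 940)*(2689012 + 3752*√469) = 1266*(2689012 + 3752*√469) = 3404289192 + 4750032*√469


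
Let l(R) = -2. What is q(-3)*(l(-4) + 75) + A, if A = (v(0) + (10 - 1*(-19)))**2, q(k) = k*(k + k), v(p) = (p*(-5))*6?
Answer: 2155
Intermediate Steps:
v(p) = -30*p (v(p) = -5*p*6 = -30*p)
q(k) = 2*k**2 (q(k) = k*(2*k) = 2*k**2)
A = 841 (A = (-30*0 + (10 - 1*(-19)))**2 = (0 + (10 + 19))**2 = (0 + 29)**2 = 29**2 = 841)
q(-3)*(l(-4) + 75) + A = (2*(-3)**2)*(-2 + 75) + 841 = (2*9)*73 + 841 = 18*73 + 841 = 1314 + 841 = 2155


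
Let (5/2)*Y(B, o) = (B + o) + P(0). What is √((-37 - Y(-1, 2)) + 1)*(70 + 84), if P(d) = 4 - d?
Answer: 154*I*√38 ≈ 949.32*I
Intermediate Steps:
Y(B, o) = 8/5 + 2*B/5 + 2*o/5 (Y(B, o) = 2*((B + o) + (4 - 1*0))/5 = 2*((B + o) + (4 + 0))/5 = 2*((B + o) + 4)/5 = 2*(4 + B + o)/5 = 8/5 + 2*B/5 + 2*o/5)
√((-37 - Y(-1, 2)) + 1)*(70 + 84) = √((-37 - (8/5 + (⅖)*(-1) + (⅖)*2)) + 1)*(70 + 84) = √((-37 - (8/5 - ⅖ + ⅘)) + 1)*154 = √((-37 - 1*2) + 1)*154 = √((-37 - 2) + 1)*154 = √(-39 + 1)*154 = √(-38)*154 = (I*√38)*154 = 154*I*√38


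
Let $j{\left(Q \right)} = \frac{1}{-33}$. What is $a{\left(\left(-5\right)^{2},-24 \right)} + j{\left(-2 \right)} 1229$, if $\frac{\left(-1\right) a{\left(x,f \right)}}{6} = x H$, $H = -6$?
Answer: $\frac{28471}{33} \approx 862.76$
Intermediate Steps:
$a{\left(x,f \right)} = 36 x$ ($a{\left(x,f \right)} = - 6 x \left(-6\right) = - 6 \left(- 6 x\right) = 36 x$)
$j{\left(Q \right)} = - \frac{1}{33}$
$a{\left(\left(-5\right)^{2},-24 \right)} + j{\left(-2 \right)} 1229 = 36 \left(-5\right)^{2} - \frac{1229}{33} = 36 \cdot 25 - \frac{1229}{33} = 900 - \frac{1229}{33} = \frac{28471}{33}$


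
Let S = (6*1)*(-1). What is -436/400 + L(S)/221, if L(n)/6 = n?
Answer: -27689/22100 ≈ -1.2529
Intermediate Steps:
S = -6 (S = 6*(-1) = -6)
L(n) = 6*n
-436/400 + L(S)/221 = -436/400 + (6*(-6))/221 = -436*1/400 - 36*1/221 = -109/100 - 36/221 = -27689/22100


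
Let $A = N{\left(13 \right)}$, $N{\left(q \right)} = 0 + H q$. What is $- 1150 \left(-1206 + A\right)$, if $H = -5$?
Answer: $1461650$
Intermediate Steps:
$N{\left(q \right)} = - 5 q$ ($N{\left(q \right)} = 0 - 5 q = - 5 q$)
$A = -65$ ($A = \left(-5\right) 13 = -65$)
$- 1150 \left(-1206 + A\right) = - 1150 \left(-1206 - 65\right) = \left(-1150\right) \left(-1271\right) = 1461650$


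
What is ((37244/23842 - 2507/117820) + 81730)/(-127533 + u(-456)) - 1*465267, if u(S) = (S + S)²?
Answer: -460189444662843439447/989087039178420 ≈ -4.6527e+5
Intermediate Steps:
u(S) = 4*S² (u(S) = (2*S)² = 4*S²)
((37244/23842 - 2507/117820) + 81730)/(-127533 + u(-456)) - 1*465267 = ((37244/23842 - 2507/117820) + 81730)/(-127533 + 4*(-456)²) - 1*465267 = ((37244*(1/23842) - 2507*1/117820) + 81730)/(-127533 + 4*207936) - 465267 = ((18622/11921 - 2507/117820) + 81730)/(-127533 + 831744) - 465267 = (2164158093/1404532220 + 81730)/704211 - 465267 = (114794582498693/1404532220)*(1/704211) - 465267 = 114794582498693/989087039178420 - 465267 = -460189444662843439447/989087039178420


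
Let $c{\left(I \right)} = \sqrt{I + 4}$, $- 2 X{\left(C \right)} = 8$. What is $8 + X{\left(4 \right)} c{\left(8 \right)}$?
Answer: $8 - 8 \sqrt{3} \approx -5.8564$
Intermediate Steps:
$X{\left(C \right)} = -4$ ($X{\left(C \right)} = \left(- \frac{1}{2}\right) 8 = -4$)
$c{\left(I \right)} = \sqrt{4 + I}$
$8 + X{\left(4 \right)} c{\left(8 \right)} = 8 - 4 \sqrt{4 + 8} = 8 - 4 \sqrt{12} = 8 - 4 \cdot 2 \sqrt{3} = 8 - 8 \sqrt{3}$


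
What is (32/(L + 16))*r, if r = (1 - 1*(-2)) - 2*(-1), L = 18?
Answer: 80/17 ≈ 4.7059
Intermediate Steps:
r = 5 (r = (1 + 2) + 2 = 3 + 2 = 5)
(32/(L + 16))*r = (32/(18 + 16))*5 = (32/34)*5 = ((1/34)*32)*5 = (16/17)*5 = 80/17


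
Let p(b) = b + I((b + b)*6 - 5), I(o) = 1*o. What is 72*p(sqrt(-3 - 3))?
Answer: -360 + 936*I*sqrt(6) ≈ -360.0 + 2292.7*I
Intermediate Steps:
I(o) = o
p(b) = -5 + 13*b (p(b) = b + ((b + b)*6 - 5) = b + ((2*b)*6 - 5) = b + (12*b - 5) = b + (-5 + 12*b) = -5 + 13*b)
72*p(sqrt(-3 - 3)) = 72*(-5 + 13*sqrt(-3 - 3)) = 72*(-5 + 13*sqrt(-6)) = 72*(-5 + 13*(I*sqrt(6))) = 72*(-5 + 13*I*sqrt(6)) = -360 + 936*I*sqrt(6)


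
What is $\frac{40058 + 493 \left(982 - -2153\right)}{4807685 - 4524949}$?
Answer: $\frac{1585613}{282736} \approx 5.6081$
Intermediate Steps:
$\frac{40058 + 493 \left(982 - -2153\right)}{4807685 - 4524949} = \frac{40058 + 493 \left(982 + 2153\right)}{282736} = \left(40058 + 493 \cdot 3135\right) \frac{1}{282736} = \left(40058 + 1545555\right) \frac{1}{282736} = 1585613 \cdot \frac{1}{282736} = \frac{1585613}{282736}$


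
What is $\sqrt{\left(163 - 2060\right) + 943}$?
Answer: $3 i \sqrt{106} \approx 30.887 i$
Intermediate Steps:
$\sqrt{\left(163 - 2060\right) + 943} = \sqrt{-1897 + 943} = \sqrt{-954} = 3 i \sqrt{106}$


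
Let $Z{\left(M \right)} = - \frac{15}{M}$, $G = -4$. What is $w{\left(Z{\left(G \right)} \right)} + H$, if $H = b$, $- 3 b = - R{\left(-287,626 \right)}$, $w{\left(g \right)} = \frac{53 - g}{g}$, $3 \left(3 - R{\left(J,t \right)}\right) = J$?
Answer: $\frac{2071}{45} \approx 46.022$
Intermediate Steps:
$R{\left(J,t \right)} = 3 - \frac{J}{3}$
$w{\left(g \right)} = \frac{53 - g}{g}$
$b = \frac{296}{9}$ ($b = - \frac{\left(-1\right) \left(3 - - \frac{287}{3}\right)}{3} = - \frac{\left(-1\right) \left(3 + \frac{287}{3}\right)}{3} = - \frac{\left(-1\right) \frac{296}{3}}{3} = \left(- \frac{1}{3}\right) \left(- \frac{296}{3}\right) = \frac{296}{9} \approx 32.889$)
$H = \frac{296}{9} \approx 32.889$
$w{\left(Z{\left(G \right)} \right)} + H = \frac{53 - - \frac{15}{-4}}{\left(-15\right) \frac{1}{-4}} + \frac{296}{9} = \frac{53 - \left(-15\right) \left(- \frac{1}{4}\right)}{\left(-15\right) \left(- \frac{1}{4}\right)} + \frac{296}{9} = \frac{53 - \frac{15}{4}}{\frac{15}{4}} + \frac{296}{9} = \frac{4 \left(53 - \frac{15}{4}\right)}{15} + \frac{296}{9} = \frac{4}{15} \cdot \frac{197}{4} + \frac{296}{9} = \frac{197}{15} + \frac{296}{9} = \frac{2071}{45}$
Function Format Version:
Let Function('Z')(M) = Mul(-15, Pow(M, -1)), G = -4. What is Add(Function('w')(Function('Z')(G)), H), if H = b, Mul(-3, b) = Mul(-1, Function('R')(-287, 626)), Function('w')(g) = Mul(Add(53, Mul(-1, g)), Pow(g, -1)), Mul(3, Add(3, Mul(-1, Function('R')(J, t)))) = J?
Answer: Rational(2071, 45) ≈ 46.022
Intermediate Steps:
Function('R')(J, t) = Add(3, Mul(Rational(-1, 3), J))
Function('w')(g) = Mul(Pow(g, -1), Add(53, Mul(-1, g)))
b = Rational(296, 9) (b = Mul(Rational(-1, 3), Mul(-1, Add(3, Mul(Rational(-1, 3), -287)))) = Mul(Rational(-1, 3), Mul(-1, Add(3, Rational(287, 3)))) = Mul(Rational(-1, 3), Mul(-1, Rational(296, 3))) = Mul(Rational(-1, 3), Rational(-296, 3)) = Rational(296, 9) ≈ 32.889)
H = Rational(296, 9) ≈ 32.889
Add(Function('w')(Function('Z')(G)), H) = Add(Mul(Pow(Mul(-15, Pow(-4, -1)), -1), Add(53, Mul(-1, Mul(-15, Pow(-4, -1))))), Rational(296, 9)) = Add(Mul(Pow(Mul(-15, Rational(-1, 4)), -1), Add(53, Mul(-1, Mul(-15, Rational(-1, 4))))), Rational(296, 9)) = Add(Mul(Pow(Rational(15, 4), -1), Add(53, Mul(-1, Rational(15, 4)))), Rational(296, 9)) = Add(Mul(Rational(4, 15), Add(53, Rational(-15, 4))), Rational(296, 9)) = Add(Mul(Rational(4, 15), Rational(197, 4)), Rational(296, 9)) = Add(Rational(197, 15), Rational(296, 9)) = Rational(2071, 45)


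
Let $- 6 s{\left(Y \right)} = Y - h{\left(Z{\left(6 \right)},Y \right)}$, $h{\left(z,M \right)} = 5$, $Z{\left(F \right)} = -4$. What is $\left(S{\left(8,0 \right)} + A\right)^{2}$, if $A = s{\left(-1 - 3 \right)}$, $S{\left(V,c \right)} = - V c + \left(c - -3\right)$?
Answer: $\frac{81}{4} \approx 20.25$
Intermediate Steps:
$S{\left(V,c \right)} = 3 + c - V c$ ($S{\left(V,c \right)} = - V c + \left(c + 3\right) = - V c + \left(3 + c\right) = 3 + c - V c$)
$s{\left(Y \right)} = \frac{5}{6} - \frac{Y}{6}$ ($s{\left(Y \right)} = - \frac{Y - 5}{6} = - \frac{-5 + Y}{6} = \frac{5}{6} - \frac{Y}{6}$)
$A = \frac{3}{2}$ ($A = \frac{5}{6} - \frac{-1 - 3}{6} = \frac{5}{6} - - \frac{2}{3} = \frac{5}{6} + \frac{2}{3} = \frac{3}{2} \approx 1.5$)
$\left(S{\left(8,0 \right)} + A\right)^{2} = \left(\left(3 + 0 - 8 \cdot 0\right) + \frac{3}{2}\right)^{2} = \left(\left(3 + 0 + 0\right) + \frac{3}{2}\right)^{2} = \left(3 + \frac{3}{2}\right)^{2} = \left(\frac{9}{2}\right)^{2} = \frac{81}{4}$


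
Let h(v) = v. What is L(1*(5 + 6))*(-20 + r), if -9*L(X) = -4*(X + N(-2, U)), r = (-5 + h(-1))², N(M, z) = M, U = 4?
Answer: 64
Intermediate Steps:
r = 36 (r = (-5 - 1)² = (-6)² = 36)
L(X) = -8/9 + 4*X/9 (L(X) = -(-4)*(X - 2)/9 = -(-4)*(-2 + X)/9 = -(8 - 4*X)/9 = -8/9 + 4*X/9)
L(1*(5 + 6))*(-20 + r) = (-8/9 + 4*(1*(5 + 6))/9)*(-20 + 36) = (-8/9 + 4*(1*11)/9)*16 = (-8/9 + (4/9)*11)*16 = (-8/9 + 44/9)*16 = 4*16 = 64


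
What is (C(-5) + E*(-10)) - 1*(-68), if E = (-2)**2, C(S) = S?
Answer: 23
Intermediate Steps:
E = 4
(C(-5) + E*(-10)) - 1*(-68) = (-5 + 4*(-10)) - 1*(-68) = (-5 - 40) + 68 = -45 + 68 = 23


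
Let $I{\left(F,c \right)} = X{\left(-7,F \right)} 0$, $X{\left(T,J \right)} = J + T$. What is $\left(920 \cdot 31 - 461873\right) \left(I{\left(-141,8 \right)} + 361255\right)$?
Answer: $-156550938015$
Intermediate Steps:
$I{\left(F,c \right)} = 0$ ($I{\left(F,c \right)} = \left(F - 7\right) 0 = \left(-7 + F\right) 0 = 0$)
$\left(920 \cdot 31 - 461873\right) \left(I{\left(-141,8 \right)} + 361255\right) = \left(920 \cdot 31 - 461873\right) \left(0 + 361255\right) = \left(28520 - 461873\right) 361255 = \left(-433353\right) 361255 = -156550938015$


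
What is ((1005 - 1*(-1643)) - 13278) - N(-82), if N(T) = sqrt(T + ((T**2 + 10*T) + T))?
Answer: -10630 - 2*sqrt(1435) ≈ -10706.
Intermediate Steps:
N(T) = sqrt(T**2 + 12*T) (N(T) = sqrt(T + (T**2 + 11*T)) = sqrt(T**2 + 12*T))
((1005 - 1*(-1643)) - 13278) - N(-82) = ((1005 - 1*(-1643)) - 13278) - sqrt(-82*(12 - 82)) = ((1005 + 1643) - 13278) - sqrt(-82*(-70)) = (2648 - 13278) - sqrt(5740) = -10630 - 2*sqrt(1435)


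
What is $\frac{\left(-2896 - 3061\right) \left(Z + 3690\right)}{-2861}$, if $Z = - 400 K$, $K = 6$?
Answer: $\frac{7684530}{2861} \approx 2686.0$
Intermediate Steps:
$Z = -2400$ ($Z = \left(-400\right) 6 = -2400$)
$\frac{\left(-2896 - 3061\right) \left(Z + 3690\right)}{-2861} = \frac{\left(-2896 - 3061\right) \left(-2400 + 3690\right)}{-2861} = \left(-5957\right) 1290 \left(- \frac{1}{2861}\right) = \left(-7684530\right) \left(- \frac{1}{2861}\right) = \frac{7684530}{2861}$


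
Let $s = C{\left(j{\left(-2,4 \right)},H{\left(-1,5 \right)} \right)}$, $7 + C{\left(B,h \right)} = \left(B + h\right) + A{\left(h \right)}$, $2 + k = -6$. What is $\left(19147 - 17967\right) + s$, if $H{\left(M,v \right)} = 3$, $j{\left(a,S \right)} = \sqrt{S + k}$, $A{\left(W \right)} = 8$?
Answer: $1184 + 2 i \approx 1184.0 + 2.0 i$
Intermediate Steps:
$k = -8$ ($k = -2 - 6 = -8$)
$j{\left(a,S \right)} = \sqrt{-8 + S}$ ($j{\left(a,S \right)} = \sqrt{S - 8} = \sqrt{-8 + S}$)
$C{\left(B,h \right)} = 1 + B + h$ ($C{\left(B,h \right)} = -7 + \left(\left(B + h\right) + 8\right) = -7 + \left(8 + B + h\right) = 1 + B + h$)
$s = 4 + 2 i$ ($s = 1 + \sqrt{-8 + 4} + 3 = 1 + \sqrt{-4} + 3 = 1 + 2 i + 3 = 4 + 2 i \approx 4.0 + 2.0 i$)
$\left(19147 - 17967\right) + s = \left(19147 - 17967\right) + \left(4 + 2 i\right) = 1180 + \left(4 + 2 i\right) = 1184 + 2 i$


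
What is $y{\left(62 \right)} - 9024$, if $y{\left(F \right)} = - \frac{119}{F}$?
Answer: $- \frac{559607}{62} \approx -9025.9$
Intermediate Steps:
$y{\left(62 \right)} - 9024 = - \frac{119}{62} - 9024 = - \frac{559607}{62}$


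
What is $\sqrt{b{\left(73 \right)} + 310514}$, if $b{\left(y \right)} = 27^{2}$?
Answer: $\sqrt{311243} \approx 557.89$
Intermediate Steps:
$b{\left(y \right)} = 729$
$\sqrt{b{\left(73 \right)} + 310514} = \sqrt{729 + 310514} = \sqrt{311243}$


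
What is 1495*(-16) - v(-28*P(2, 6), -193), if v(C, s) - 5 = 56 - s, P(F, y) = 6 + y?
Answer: -24174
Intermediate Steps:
v(C, s) = 61 - s (v(C, s) = 5 + (56 - s) = 61 - s)
1495*(-16) - v(-28*P(2, 6), -193) = 1495*(-16) - (61 - 1*(-193)) = -23920 - (61 + 193) = -23920 - 1*254 = -23920 - 254 = -24174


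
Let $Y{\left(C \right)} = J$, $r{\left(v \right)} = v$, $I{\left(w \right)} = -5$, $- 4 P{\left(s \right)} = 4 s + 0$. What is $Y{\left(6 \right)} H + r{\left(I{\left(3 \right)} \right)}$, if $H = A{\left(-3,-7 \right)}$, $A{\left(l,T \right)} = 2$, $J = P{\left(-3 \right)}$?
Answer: $1$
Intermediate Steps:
$P{\left(s \right)} = - s$ ($P{\left(s \right)} = - \frac{4 s + 0}{4} = - \frac{4 s}{4} = - s$)
$J = 3$ ($J = \left(-1\right) \left(-3\right) = 3$)
$Y{\left(C \right)} = 3$
$H = 2$
$Y{\left(6 \right)} H + r{\left(I{\left(3 \right)} \right)} = 3 \cdot 2 - 5 = 6 - 5 = 1$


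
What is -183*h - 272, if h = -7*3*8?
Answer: 30472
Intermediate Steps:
h = -168 (h = -21*8 = -168)
-183*h - 272 = -183*(-168) - 272 = 30744 - 272 = 30472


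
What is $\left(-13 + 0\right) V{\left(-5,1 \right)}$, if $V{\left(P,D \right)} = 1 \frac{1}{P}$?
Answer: $\frac{13}{5} \approx 2.6$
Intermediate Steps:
$V{\left(P,D \right)} = \frac{1}{P}$
$\left(-13 + 0\right) V{\left(-5,1 \right)} = \frac{-13 + 0}{-5} = \left(-13\right) \left(- \frac{1}{5}\right) = \frac{13}{5}$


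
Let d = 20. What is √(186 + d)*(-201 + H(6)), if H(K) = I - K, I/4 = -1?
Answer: -211*√206 ≈ -3028.4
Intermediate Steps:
I = -4 (I = 4*(-1) = -4)
H(K) = -4 - K
√(186 + d)*(-201 + H(6)) = √(186 + 20)*(-201 + (-4 - 1*6)) = √206*(-201 + (-4 - 6)) = √206*(-201 - 10) = √206*(-211) = -211*√206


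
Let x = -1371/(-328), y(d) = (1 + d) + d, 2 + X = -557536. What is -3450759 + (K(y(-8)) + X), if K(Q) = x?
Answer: -1314720045/328 ≈ -4.0083e+6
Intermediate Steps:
X = -557538 (X = -2 - 557536 = -557538)
y(d) = 1 + 2*d
x = 1371/328 (x = -1371*(-1/328) = 1371/328 ≈ 4.1799)
K(Q) = 1371/328
-3450759 + (K(y(-8)) + X) = -3450759 + (1371/328 - 557538) = -3450759 - 182871093/328 = -1314720045/328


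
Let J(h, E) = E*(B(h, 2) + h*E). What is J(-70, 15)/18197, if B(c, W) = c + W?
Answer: -16770/18197 ≈ -0.92158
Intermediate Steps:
B(c, W) = W + c
J(h, E) = E*(2 + h + E*h) (J(h, E) = E*((2 + h) + h*E) = E*((2 + h) + E*h) = E*(2 + h + E*h))
J(-70, 15)/18197 = (15*(2 - 70 + 15*(-70)))/18197 = (15*(2 - 70 - 1050))*(1/18197) = (15*(-1118))*(1/18197) = -16770*1/18197 = -16770/18197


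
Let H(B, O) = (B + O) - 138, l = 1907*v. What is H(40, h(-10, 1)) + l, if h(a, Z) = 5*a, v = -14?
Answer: -26846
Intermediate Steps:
l = -26698 (l = 1907*(-14) = -26698)
H(B, O) = -138 + B + O
H(40, h(-10, 1)) + l = (-138 + 40 + 5*(-10)) - 26698 = (-138 + 40 - 50) - 26698 = -148 - 26698 = -26846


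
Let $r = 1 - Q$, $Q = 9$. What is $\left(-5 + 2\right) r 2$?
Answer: $48$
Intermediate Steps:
$r = -8$ ($r = 1 - 9 = -8$)
$\left(-5 + 2\right) r 2 = \left(-5 + 2\right) \left(-8\right) 2 = \left(-3\right) \left(-8\right) 2 = 24 \cdot 2 = 48$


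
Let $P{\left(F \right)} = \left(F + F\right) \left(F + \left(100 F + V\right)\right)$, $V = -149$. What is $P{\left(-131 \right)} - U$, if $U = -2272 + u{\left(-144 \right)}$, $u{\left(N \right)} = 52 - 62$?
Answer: $3507842$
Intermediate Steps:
$u{\left(N \right)} = -10$
$U = -2282$ ($U = -2272 - 10 = -2282$)
$P{\left(F \right)} = 2 F \left(-149 + 101 F\right)$ ($P{\left(F \right)} = \left(F + F\right) \left(F + \left(100 F - 149\right)\right) = 2 F \left(F + \left(-149 + 100 F\right)\right) = 2 F \left(-149 + 101 F\right)$)
$P{\left(-131 \right)} - U = 2 \left(-131\right) \left(-149 + 101 \left(-131\right)\right) - -2282 = 2 \left(-131\right) \left(-149 - 13231\right) + 2282 = 2 \left(-131\right) \left(-13380\right) + 2282 = 3505560 + 2282 = 3507842$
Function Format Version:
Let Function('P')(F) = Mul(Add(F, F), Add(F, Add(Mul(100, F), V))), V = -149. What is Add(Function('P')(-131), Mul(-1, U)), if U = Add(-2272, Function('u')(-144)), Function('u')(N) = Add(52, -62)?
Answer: 3507842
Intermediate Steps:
Function('u')(N) = -10
U = -2282 (U = Add(-2272, -10) = -2282)
Function('P')(F) = Mul(2, F, Add(-149, Mul(101, F))) (Function('P')(F) = Mul(Add(F, F), Add(F, Add(Mul(100, F), -149))) = Mul(Mul(2, F), Add(F, Add(-149, Mul(100, F)))) = Mul(Mul(2, F), Add(-149, Mul(101, F))) = Mul(2, F, Add(-149, Mul(101, F))))
Add(Function('P')(-131), Mul(-1, U)) = Add(Mul(2, -131, Add(-149, Mul(101, -131))), Mul(-1, -2282)) = Add(Mul(2, -131, Add(-149, -13231)), 2282) = Add(Mul(2, -131, -13380), 2282) = Add(3505560, 2282) = 3507842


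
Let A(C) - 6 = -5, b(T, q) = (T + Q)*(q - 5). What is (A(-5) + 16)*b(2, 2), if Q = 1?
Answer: -153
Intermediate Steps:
b(T, q) = (1 + T)*(-5 + q) (b(T, q) = (T + 1)*(q - 5) = (1 + T)*(-5 + q))
A(C) = 1 (A(C) = 6 - 5 = 1)
(A(-5) + 16)*b(2, 2) = (1 + 16)*(-5 + 2 - 5*2 + 2*2) = 17*(-5 + 2 - 10 + 4) = 17*(-9) = -153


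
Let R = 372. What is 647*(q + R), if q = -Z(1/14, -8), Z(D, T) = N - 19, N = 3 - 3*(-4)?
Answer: 243272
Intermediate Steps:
N = 15 (N = 3 + 12 = 15)
Z(D, T) = -4 (Z(D, T) = 15 - 19 = -4)
q = 4 (q = -1*(-4) = 4)
647*(q + R) = 647*(4 + 372) = 647*376 = 243272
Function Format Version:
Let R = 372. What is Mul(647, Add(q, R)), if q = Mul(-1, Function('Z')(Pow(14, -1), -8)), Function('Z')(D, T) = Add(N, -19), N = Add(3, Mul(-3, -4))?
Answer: 243272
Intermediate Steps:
N = 15 (N = Add(3, 12) = 15)
Function('Z')(D, T) = -4 (Function('Z')(D, T) = Add(15, -19) = -4)
q = 4 (q = Mul(-1, -4) = 4)
Mul(647, Add(q, R)) = Mul(647, Add(4, 372)) = Mul(647, 376) = 243272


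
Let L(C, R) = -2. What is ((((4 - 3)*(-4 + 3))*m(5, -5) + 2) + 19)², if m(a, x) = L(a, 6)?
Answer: 529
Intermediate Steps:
m(a, x) = -2
((((4 - 3)*(-4 + 3))*m(5, -5) + 2) + 19)² = ((((4 - 3)*(-4 + 3))*(-2) + 2) + 19)² = (((1*(-1))*(-2) + 2) + 19)² = ((-1*(-2) + 2) + 19)² = ((2 + 2) + 19)² = (4 + 19)² = 23² = 529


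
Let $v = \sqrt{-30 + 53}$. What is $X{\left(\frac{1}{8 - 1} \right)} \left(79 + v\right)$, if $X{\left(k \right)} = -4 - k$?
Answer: $- \frac{2291}{7} - \frac{29 \sqrt{23}}{7} \approx -347.15$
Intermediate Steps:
$v = \sqrt{23} \approx 4.7958$
$X{\left(\frac{1}{8 - 1} \right)} \left(79 + v\right) = \left(-4 - \frac{1}{8 - 1}\right) \left(79 + \sqrt{23}\right) = \left(-4 - \frac{1}{7}\right) \left(79 + \sqrt{23}\right) = - \frac{29 \left(79 + \sqrt{23}\right)}{7} = - \frac{2291}{7} - \frac{29 \sqrt{23}}{7}$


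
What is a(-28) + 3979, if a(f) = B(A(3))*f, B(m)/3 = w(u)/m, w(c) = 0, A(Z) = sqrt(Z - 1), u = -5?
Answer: 3979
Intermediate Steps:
A(Z) = sqrt(-1 + Z)
B(m) = 0 (B(m) = 3*(0/m) = 3*0 = 0)
a(f) = 0 (a(f) = 0*f = 0)
a(-28) + 3979 = 0 + 3979 = 3979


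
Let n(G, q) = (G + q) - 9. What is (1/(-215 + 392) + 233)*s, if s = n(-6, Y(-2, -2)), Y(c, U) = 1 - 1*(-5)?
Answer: -123726/59 ≈ -2097.1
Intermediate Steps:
Y(c, U) = 6 (Y(c, U) = 1 + 5 = 6)
n(G, q) = -9 + G + q
s = -9 (s = -9 - 6 + 6 = -9)
(1/(-215 + 392) + 233)*s = (1/(-215 + 392) + 233)*(-9) = (1/177 + 233)*(-9) = (41242/177)*(-9) = -123726/59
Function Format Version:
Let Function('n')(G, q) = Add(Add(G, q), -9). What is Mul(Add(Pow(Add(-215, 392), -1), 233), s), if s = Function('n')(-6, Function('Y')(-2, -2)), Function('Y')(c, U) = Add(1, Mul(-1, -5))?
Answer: Rational(-123726, 59) ≈ -2097.1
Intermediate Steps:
Function('Y')(c, U) = 6 (Function('Y')(c, U) = Add(1, 5) = 6)
Function('n')(G, q) = Add(-9, G, q)
s = -9 (s = Add(-9, -6, 6) = -9)
Mul(Add(Pow(Add(-215, 392), -1), 233), s) = Mul(Add(Pow(Add(-215, 392), -1), 233), -9) = Mul(Add(Pow(177, -1), 233), -9) = Mul(Add(Rational(1, 177), 233), -9) = Mul(Rational(41242, 177), -9) = Rational(-123726, 59)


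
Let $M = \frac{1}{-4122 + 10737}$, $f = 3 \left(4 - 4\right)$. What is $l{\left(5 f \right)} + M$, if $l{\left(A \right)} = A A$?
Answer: $\frac{1}{6615} \approx 0.00015117$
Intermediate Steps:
$f = 0$ ($f = 3 \cdot 0 = 0$)
$M = \frac{1}{6615} \approx 0.00015117$
$l{\left(A \right)} = A^{2}$
$l{\left(5 f \right)} + M = \left(5 \cdot 0\right)^{2} + \frac{1}{6615} = 0^{2} + \frac{1}{6615} = 0 + \frac{1}{6615} = \frac{1}{6615}$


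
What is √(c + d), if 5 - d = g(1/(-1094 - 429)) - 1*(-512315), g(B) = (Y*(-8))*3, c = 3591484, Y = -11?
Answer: √3078910 ≈ 1754.7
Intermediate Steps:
g(B) = 264 (g(B) = -11*(-8)*3 = 88*3 = 264)
d = -512574 (d = 5 - (264 - 1*(-512315)) = 5 - (264 + 512315) = 5 - 1*512579 = 5 - 512579 = -512574)
√(c + d) = √(3591484 - 512574) = √3078910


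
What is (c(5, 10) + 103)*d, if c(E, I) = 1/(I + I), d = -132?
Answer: -68013/5 ≈ -13603.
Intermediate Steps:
c(E, I) = 1/(2*I)
(c(5, 10) + 103)*d = ((1/2)/10 + 103)*(-132) = ((1/2)*(1/10) + 103)*(-132) = (1/20 + 103)*(-132) = (2061/20)*(-132) = -68013/5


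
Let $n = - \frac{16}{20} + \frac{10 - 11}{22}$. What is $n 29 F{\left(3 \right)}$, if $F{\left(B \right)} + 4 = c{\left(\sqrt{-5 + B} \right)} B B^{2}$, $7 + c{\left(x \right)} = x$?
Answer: $\frac{520521}{110} - \frac{72819 i \sqrt{2}}{110} \approx 4732.0 - 936.2 i$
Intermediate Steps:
$n = - \frac{93}{110}$ ($n = \left(-16\right) \frac{1}{20} - \frac{1}{22} = - \frac{4}{5} - \frac{1}{22} = - \frac{93}{110} \approx -0.84545$)
$c{\left(x \right)} = -7 + x$
$F{\left(B \right)} = -4 + B^{3} \left(-7 + \sqrt{-5 + B}\right)$ ($F{\left(B \right)} = -4 + \left(-7 + \sqrt{-5 + B}\right) B B^{2} = -4 + B \left(-7 + \sqrt{-5 + B}\right) B^{2} = -4 + B^{3} \left(-7 + \sqrt{-5 + B}\right)$)
$n 29 F{\left(3 \right)} = \left(- \frac{93}{110}\right) 29 \left(-4 + 3^{3} \left(-7 + \sqrt{-5 + 3}\right)\right) = - \frac{2697 \left(-4 + 27 \left(-7 + \sqrt{-2}\right)\right)}{110} = - \frac{2697 \left(-4 + 27 \left(-7 + i \sqrt{2}\right)\right)}{110} = - \frac{2697 \left(-4 - \left(189 - 27 i \sqrt{2}\right)\right)}{110} = - \frac{2697 \left(-193 + 27 i \sqrt{2}\right)}{110} = \frac{520521}{110} - \frac{72819 i \sqrt{2}}{110}$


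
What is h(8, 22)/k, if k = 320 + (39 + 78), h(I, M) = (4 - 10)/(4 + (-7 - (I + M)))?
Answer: 2/4807 ≈ 0.00041606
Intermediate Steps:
h(I, M) = -6/(-3 - I - M) (h(I, M) = -6/(4 + (-7 + (-I - M))) = -6/(4 + (-7 - I - M)) = -6/(-3 - I - M))
k = 437 (k = 320 + 117 = 437)
h(8, 22)/k = (6/(3 + 8 + 22))/437 = (6/33)*(1/437) = (6*(1/33))*(1/437) = (2/11)*(1/437) = 2/4807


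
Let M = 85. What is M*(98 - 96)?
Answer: 170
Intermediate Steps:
M*(98 - 96) = 85*(98 - 96) = 85*2 = 170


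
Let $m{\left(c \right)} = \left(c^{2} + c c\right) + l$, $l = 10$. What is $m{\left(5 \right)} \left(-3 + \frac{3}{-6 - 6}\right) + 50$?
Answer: $-145$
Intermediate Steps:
$m{\left(c \right)} = 10 + 2 c^{2}$ ($m{\left(c \right)} = \left(c^{2} + c c\right) + 10 = \left(c^{2} + c^{2}\right) + 10 = 2 c^{2} + 10 = 10 + 2 c^{2}$)
$m{\left(5 \right)} \left(-3 + \frac{3}{-6 - 6}\right) + 50 = \left(10 + 2 \cdot 5^{2}\right) \left(-3 + \frac{3}{-6 - 6}\right) + 50 = \left(10 + 2 \cdot 25\right) \left(-3 + \frac{3}{-12}\right) + 50 = \left(10 + 50\right) \left(-3 + 3 \left(- \frac{1}{12}\right)\right) + 50 = 60 \left(-3 - \frac{1}{4}\right) + 50 = 60 \left(- \frac{13}{4}\right) + 50 = -195 + 50 = -145$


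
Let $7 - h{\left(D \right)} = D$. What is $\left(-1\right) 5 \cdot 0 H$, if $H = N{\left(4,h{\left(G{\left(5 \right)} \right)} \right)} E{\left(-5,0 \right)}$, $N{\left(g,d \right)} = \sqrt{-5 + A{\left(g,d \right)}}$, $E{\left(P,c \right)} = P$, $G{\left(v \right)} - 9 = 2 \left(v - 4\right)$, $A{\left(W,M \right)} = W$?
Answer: $0$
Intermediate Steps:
$G{\left(v \right)} = 1 + 2 v$ ($G{\left(v \right)} = 9 + 2 \left(v - 4\right) = 9 + 2 \left(-4 + v\right) = 9 + \left(-8 + 2 v\right) = 1 + 2 v$)
$h{\left(D \right)} = 7 - D$
$N{\left(g,d \right)} = \sqrt{-5 + g}$
$H = - 5 i$ ($H = \sqrt{-5 + 4} \left(-5\right) = \sqrt{-1} \left(-5\right) = i \left(-5\right) = - 5 i \approx - 5.0 i$)
$\left(-1\right) 5 \cdot 0 H = \left(-1\right) 5 \cdot 0 \left(- 5 i\right) = \left(-5\right) 0 \left(- 5 i\right) = 0 \left(- 5 i\right) = 0$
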